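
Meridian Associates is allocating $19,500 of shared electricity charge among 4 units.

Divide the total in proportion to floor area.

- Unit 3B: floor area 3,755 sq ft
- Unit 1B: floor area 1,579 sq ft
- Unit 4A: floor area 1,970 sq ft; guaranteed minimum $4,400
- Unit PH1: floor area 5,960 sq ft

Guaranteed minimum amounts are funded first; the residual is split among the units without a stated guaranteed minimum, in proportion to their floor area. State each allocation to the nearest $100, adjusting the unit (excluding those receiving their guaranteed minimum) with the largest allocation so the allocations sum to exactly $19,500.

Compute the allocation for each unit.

Minimums first: Unit 4A $4,400. Residual $15,100.
Residual split over remaining floor area 11,294: Unit 3B 5,020.41 → $5,000; Unit 1B 2,111.11 → $2,100; Unit PH1 7,968.48 → $8,000.

Unit 3B: $5,000; Unit 1B: $2,100; Unit 4A: $4,400; Unit PH1: $8,000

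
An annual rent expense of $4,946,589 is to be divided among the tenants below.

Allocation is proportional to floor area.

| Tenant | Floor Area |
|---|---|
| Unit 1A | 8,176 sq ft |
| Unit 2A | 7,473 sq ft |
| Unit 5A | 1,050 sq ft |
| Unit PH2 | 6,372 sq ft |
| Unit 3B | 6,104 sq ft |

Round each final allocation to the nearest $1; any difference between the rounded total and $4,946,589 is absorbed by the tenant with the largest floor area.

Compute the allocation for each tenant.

Unit 1A: $1,386,232 · Unit 2A: $1,267,039 · Unit 5A: $178,026 · Unit PH2: $1,080,366 · Unit 3B: $1,034,926

Sum of floor area: 8,176 + 7,473 + 1,050 + 6,372 + 6,104 = 29,175.
Unrounded shares: Unit 1A 1,386,231.76; Unit 2A 1,267,038.89; Unit 5A 178,026.34; Unit PH2 1,080,365.56; Unit 3B 1,034,926.45.
Rounded to nearest $1: Unit 1A $1,386,232; Unit 2A $1,267,039; Unit 5A $178,026; Unit PH2 $1,080,366; Unit 3B $1,034,926. Sum = $4,946,589.
Sum already equals the total — no adjustment.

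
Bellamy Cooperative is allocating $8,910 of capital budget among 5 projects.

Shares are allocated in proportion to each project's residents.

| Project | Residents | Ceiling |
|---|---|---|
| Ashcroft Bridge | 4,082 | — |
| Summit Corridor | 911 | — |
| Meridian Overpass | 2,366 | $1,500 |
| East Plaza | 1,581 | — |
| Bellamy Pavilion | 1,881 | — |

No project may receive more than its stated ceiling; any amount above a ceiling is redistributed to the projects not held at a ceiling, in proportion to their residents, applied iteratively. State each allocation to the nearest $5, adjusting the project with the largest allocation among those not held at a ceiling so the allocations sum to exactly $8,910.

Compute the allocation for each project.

Ashcroft Bridge: $3,575 · Summit Corridor: $800 · Meridian Overpass: $1,500 · East Plaza: $1,385 · Bellamy Pavilion: $1,650

Residents total: 10,821.
Proportional shares (ignoring caps): Ashcroft Bridge 3,361.11; Summit Corridor 750.12; Meridian Overpass 1,948.16; East Plaza 1,301.79; Bellamy Pavilion 1,548.81.
Cap binds for Meridian Overpass ($1,500); remaining pool $7,410 reallocated over remaining residents 8,455.
Shares after redistribution: Ashcroft Bridge 3,577.48 → $3,575; Summit Corridor 798.40 → $800; East Plaza 1,385.60 → $1,385; Bellamy Pavilion 1,648.52 → $1,650.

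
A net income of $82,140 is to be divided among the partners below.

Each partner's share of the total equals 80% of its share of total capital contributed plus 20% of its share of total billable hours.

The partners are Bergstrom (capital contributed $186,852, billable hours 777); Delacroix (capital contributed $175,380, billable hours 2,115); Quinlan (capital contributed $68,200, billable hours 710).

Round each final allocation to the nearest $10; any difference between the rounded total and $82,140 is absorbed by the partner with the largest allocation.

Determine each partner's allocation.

Bergstrom: $32,070 | Delacroix: $36,420 | Quinlan: $13,650

Capital contributed total 430,432; billable hours total 3,602.
Composite weights (80% capital contributed + 20% billable hours): Bergstrom 0.3904; Delacroix 0.4434; Quinlan 0.1662.
Pro-rata amounts: Bergstrom 32,069.54; Delacroix 36,420.52; Quinlan 13,649.94.
After rounding ($10): Bergstrom $32,070; Delacroix $36,420; Quinlan $13,650. Sum = $82,140.
Sum already equals the total — no adjustment.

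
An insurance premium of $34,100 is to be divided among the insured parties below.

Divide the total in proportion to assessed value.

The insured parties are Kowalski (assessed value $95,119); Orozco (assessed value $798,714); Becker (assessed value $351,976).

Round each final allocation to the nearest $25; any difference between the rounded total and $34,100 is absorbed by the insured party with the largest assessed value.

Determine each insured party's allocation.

Kowalski: $2,600 | Orozco: $21,875 | Becker: $9,625

Combined assessed value = 1,245,809.
Pro-rata amounts: Kowalski 95,119/1,245,809 × $34,100 = 2,603.58; Orozco 798,714/1,245,809 × $34,100 = 21,862.22; Becker 351,976/1,245,809 × $34,100 = 9,634.21.
Rounded to nearest $25: Kowalski $2,600; Orozco $21,850; Becker $9,625. Sum = $34,075.
Difference $34,100 − $34,075 = +$25 applied to largest assessed value (Orozco): Orozco becomes $21,875.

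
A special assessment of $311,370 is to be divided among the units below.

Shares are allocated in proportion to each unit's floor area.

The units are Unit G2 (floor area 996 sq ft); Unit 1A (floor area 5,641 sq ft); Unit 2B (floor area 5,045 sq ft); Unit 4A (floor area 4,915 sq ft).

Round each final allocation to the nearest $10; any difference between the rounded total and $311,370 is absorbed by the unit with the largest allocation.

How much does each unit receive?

Combined floor area = 16,597.
Raw shares: Unit G2 996/16,597 × $311,370 = 18,685.58; Unit 1A 5,641/16,597 × $311,370 = 105,828.65; Unit 2B 5,045/16,597 × $311,370 = 94,647.32; Unit 4A 4,915/16,597 × $311,370 = 92,208.44.
Rounded to nearest $10: Unit G2 $18,690; Unit 1A $105,830; Unit 2B $94,650; Unit 4A $92,210. Sum = $311,380.
Difference $311,370 − $311,380 = −$10 applied to largest allocation (Unit 1A): Unit 1A becomes $105,820.

Unit G2: $18,690 | Unit 1A: $105,820 | Unit 2B: $94,650 | Unit 4A: $92,210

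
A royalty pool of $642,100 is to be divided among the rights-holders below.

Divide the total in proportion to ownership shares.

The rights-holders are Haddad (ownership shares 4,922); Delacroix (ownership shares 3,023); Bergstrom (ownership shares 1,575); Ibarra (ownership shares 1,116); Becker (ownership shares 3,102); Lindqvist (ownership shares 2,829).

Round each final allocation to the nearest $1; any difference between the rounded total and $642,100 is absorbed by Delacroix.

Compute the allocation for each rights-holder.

Haddad: $190,766 · Delacroix: $117,164 · Bergstrom: $61,043 · Ibarra: $43,254 · Becker: $120,227 · Lindqvist: $109,646

Total ownership shares = 16,567.
Pro-rata amounts: Haddad 4,922/16,567 × $642,100 = 190,765.75; Delacroix 3,023/16,567 × $642,100 = 117,164.74; Bergstrom 1,575/16,567 × $642,100 = 61,043.49; Ibarra 1,116/16,567 × $642,100 = 43,253.67; Becker 3,102/16,567 × $642,100 = 120,226.61; Lindqvist 2,829/16,567 × $642,100 = 109,645.74.
After rounding ($1): Haddad $190,766; Delacroix $117,165; Bergstrom $61,043; Ibarra $43,254; Becker $120,227; Lindqvist $109,646. Sum = $642,101.
Difference $642,100 − $642,101 = −$1 applied to Delacroix: Delacroix becomes $117,164.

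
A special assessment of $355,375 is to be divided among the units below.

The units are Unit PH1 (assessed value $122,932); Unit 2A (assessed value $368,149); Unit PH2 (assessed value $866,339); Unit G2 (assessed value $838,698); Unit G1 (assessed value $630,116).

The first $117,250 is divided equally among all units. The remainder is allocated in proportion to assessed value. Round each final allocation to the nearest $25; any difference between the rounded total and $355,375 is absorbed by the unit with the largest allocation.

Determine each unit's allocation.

Equal tier: $117,250 ÷ 5 = $23,450 apiece.
Remainder $238,125 by assessed value (total 2,826,234): Unit PH1 10,357.66 → $10,350; Unit 2A 31,018.48 → $31,025; Unit PH2 72,993.59 → $73,000; Unit G2 70,664.69 → $70,675; Unit G1 53,090.57 → $53,100.
Rounding difference −$25 on remainder applied to Unit PH2.
Totals: Unit PH1 $23,450 + $10,350 = $33,800; Unit 2A $23,450 + $31,025 = $54,475; Unit PH2 $23,450 + $72,975 = $96,425; Unit G2 $23,450 + $70,675 = $94,125; Unit G1 $23,450 + $53,100 = $76,550.

Unit PH1: $33,800 · Unit 2A: $54,475 · Unit PH2: $96,425 · Unit G2: $94,125 · Unit G1: $76,550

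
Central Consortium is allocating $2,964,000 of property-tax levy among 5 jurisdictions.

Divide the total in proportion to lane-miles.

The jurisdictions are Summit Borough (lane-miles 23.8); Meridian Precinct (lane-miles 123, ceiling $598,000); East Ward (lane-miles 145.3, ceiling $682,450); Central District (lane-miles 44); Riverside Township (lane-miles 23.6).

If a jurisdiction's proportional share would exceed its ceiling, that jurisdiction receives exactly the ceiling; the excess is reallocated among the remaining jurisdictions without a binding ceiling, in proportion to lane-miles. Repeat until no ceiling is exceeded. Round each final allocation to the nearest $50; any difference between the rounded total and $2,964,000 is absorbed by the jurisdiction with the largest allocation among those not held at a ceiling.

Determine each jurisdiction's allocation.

Summit Borough: $438,400; Meridian Precinct: $598,000; East Ward: $682,450; Central District: $810,450; Riverside Township: $434,700

Lane-miles total: 359.7.
Pro-rata shares before constraints: Summit Borough 196,116.76; Meridian Precinct 1,013,544.62; East Ward 1,197,301.08; Central District 362,568.81; Riverside Township 194,468.72.
Held at cap: Meridian Precinct ($598,000), East Ward ($682,450); remaining pool $1,683,550 reallocated over remaining lane-miles 91.4.
Shares after redistribution: Summit Borough 438,386.11 → $438,400; Central District 810,461.71 → $810,450; Riverside Township 434,702.19 → $434,700.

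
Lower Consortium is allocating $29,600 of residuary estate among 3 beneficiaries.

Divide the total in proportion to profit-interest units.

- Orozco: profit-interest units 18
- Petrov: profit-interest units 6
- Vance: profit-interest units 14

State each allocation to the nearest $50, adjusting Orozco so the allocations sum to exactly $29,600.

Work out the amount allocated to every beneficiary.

Orozco: $14,050 | Petrov: $4,650 | Vance: $10,900

Profit-interest units total: 38.
Pro-rata amounts: Orozco 18/38 × $29,600 = 14,021.05; Petrov 6/38 × $29,600 = 4,673.68; Vance 14/38 × $29,600 = 10,905.26.
After rounding ($50): Orozco $14,000; Petrov $4,650; Vance $10,900. Sum = $29,550.
Difference $29,600 − $29,550 = +$50 applied to Orozco: Orozco becomes $14,050.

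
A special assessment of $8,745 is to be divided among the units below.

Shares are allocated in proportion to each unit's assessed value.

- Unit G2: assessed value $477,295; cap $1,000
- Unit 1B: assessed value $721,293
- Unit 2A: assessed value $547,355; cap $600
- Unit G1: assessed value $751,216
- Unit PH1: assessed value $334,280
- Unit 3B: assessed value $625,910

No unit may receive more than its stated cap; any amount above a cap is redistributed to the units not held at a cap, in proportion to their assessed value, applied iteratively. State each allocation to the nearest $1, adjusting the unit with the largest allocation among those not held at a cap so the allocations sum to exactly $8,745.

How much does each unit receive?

Unit G2: $1,000 · Unit 1B: $2,118 · Unit 2A: $600 · Unit G1: $2,207 · Unit PH1: $982 · Unit 3B: $1,838

Total assessed value = 3,457,349.
Pro-rata shares before constraints: Unit G2 1,207.27; Unit 1B 1,824.43; Unit 2A 1,384.48; Unit G1 1,900.12; Unit PH1 845.53; Unit 3B 1,583.17.
Cap binds for Unit G2 ($1,000), Unit 2A ($600); residual $7,145 reallocated over remaining assessed value 2,432,699.
Remaining shares: Unit 1B 2,118.49 → $2,118; Unit G1 2,206.37 → $2,206; Unit PH1 981.80 → $982; Unit 3B 1,838.34 → $1,838.
Rounding difference +$1 applied to Unit G1 → $2,207.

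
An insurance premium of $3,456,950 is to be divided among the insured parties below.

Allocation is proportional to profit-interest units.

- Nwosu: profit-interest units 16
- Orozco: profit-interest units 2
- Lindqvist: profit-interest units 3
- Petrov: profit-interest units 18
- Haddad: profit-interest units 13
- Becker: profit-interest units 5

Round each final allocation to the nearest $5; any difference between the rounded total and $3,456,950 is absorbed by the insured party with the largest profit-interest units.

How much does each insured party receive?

Combined profit-interest units = 57.
Proportional shares: Nwosu 16/57 × $3,456,950 = 970,371.93; Orozco 2/57 × $3,456,950 = 121,296.49; Lindqvist 3/57 × $3,456,950 = 181,944.74; Petrov 18/57 × $3,456,950 = 1,091,668.42; Haddad 13/57 × $3,456,950 = 788,427.19; Becker 5/57 × $3,456,950 = 303,241.23.
At nearest $5: Nwosu $970,370; Orozco $121,295; Lindqvist $181,945; Petrov $1,091,670; Haddad $788,425; Becker $303,240. Sum = $3,456,945.
Difference $3,456,950 − $3,456,945 = +$5 applied to largest profit-interest units (Petrov): Petrov becomes $1,091,675.

Nwosu: $970,370; Orozco: $121,295; Lindqvist: $181,945; Petrov: $1,091,675; Haddad: $788,425; Becker: $303,240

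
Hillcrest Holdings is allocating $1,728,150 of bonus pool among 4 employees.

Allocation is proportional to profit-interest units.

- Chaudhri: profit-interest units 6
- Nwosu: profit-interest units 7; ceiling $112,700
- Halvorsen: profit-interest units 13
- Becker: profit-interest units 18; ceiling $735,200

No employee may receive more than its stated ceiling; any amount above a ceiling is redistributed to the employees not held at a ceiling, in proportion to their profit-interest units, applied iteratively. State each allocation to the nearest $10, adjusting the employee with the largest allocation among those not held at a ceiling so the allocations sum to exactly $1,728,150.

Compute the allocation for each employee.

Chaudhri: $277,970 · Nwosu: $112,700 · Halvorsen: $602,280 · Becker: $735,200

Combined profit-interest units = 44.
Proportional shares (ignoring caps): Chaudhri 235,656.82; Nwosu 274,932.95; Halvorsen 510,589.77; Becker 706,970.45.
Cap binds for Nwosu ($112,700); balance $1,615,450 reallocated over remaining profit-interest units 37.
Cap binds for Becker ($735,200); balance $880,250 reallocated over remaining profit-interest units 19.
Shares after redistribution: Chaudhri 277,973.68 → $277,970; Halvorsen 602,276.32 → $602,280.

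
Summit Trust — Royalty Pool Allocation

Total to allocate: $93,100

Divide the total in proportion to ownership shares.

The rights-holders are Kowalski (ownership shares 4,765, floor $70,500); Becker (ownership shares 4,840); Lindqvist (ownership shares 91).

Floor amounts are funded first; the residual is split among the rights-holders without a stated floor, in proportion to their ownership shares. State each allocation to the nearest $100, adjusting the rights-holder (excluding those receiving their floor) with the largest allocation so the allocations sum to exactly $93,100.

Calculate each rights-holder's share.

Guaranteed amounts: Kowalski $70,500. Remaining pool $22,600.
Remaining pool split over remaining ownership shares 4,931: Becker 22,182.92 → $22,200; Lindqvist 417.08 → $400.

Kowalski: $70,500 | Becker: $22,200 | Lindqvist: $400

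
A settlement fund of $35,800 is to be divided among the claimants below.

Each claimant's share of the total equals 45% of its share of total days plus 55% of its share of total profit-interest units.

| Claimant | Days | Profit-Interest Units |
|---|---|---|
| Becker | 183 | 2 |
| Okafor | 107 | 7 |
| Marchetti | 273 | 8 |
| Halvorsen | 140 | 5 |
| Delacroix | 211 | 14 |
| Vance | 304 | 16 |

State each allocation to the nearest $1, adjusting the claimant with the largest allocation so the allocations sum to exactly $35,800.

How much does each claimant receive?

Days total 1,218; profit-interest units total 52.
Blended shares (45% days + 55% profit-interest units): Becker 0.0888; Okafor 0.1136; Marchetti 0.1855; Halvorsen 0.1046; Delacroix 0.2260; Vance 0.2815.
Proportional shares: Becker 3,177.78; Okafor 4,065.82; Marchetti 6,640.09; Halvorsen 3,744.99; Delacroix 8,091.97; Vance 10,079.35.
At nearest $1: Becker $3,178; Okafor $4,066; Marchetti $6,640; Halvorsen $3,745; Delacroix $8,092; Vance $10,079. Sum = $35,800.
Sum already equals the total — no adjustment.

Becker: $3,178; Okafor: $4,066; Marchetti: $6,640; Halvorsen: $3,745; Delacroix: $8,092; Vance: $10,079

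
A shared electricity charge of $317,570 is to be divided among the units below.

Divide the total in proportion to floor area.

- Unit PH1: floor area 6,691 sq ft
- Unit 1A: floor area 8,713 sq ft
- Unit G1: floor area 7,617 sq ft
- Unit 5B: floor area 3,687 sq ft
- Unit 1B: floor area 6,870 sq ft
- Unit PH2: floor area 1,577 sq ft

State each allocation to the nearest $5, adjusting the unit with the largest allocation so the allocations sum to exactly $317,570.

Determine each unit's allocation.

Combined floor area = 35,155.
Pro-rata amounts: Unit PH1 6,691/35,155 × $317,570 = 60,442.64; Unit 1A 8,713/35,155 × $317,570 = 78,708.22; Unit G1 7,617/35,155 × $317,570 = 68,807.59; Unit 5B 3,687/35,155 × $317,570 = 33,306.23; Unit 1B 6,870/35,155 × $317,570 = 62,059.62; Unit PH2 1,577/35,155 × $317,570 = 14,245.71.
Rounded to nearest $5: Unit PH1 $60,445; Unit 1A $78,710; Unit G1 $68,810; Unit 5B $33,305; Unit 1B $62,060; Unit PH2 $14,245. Sum = $317,575.
Difference $317,570 − $317,575 = −$5 applied to largest allocation (Unit 1A): Unit 1A becomes $78,705.

Unit PH1: $60,445 · Unit 1A: $78,705 · Unit G1: $68,810 · Unit 5B: $33,305 · Unit 1B: $62,060 · Unit PH2: $14,245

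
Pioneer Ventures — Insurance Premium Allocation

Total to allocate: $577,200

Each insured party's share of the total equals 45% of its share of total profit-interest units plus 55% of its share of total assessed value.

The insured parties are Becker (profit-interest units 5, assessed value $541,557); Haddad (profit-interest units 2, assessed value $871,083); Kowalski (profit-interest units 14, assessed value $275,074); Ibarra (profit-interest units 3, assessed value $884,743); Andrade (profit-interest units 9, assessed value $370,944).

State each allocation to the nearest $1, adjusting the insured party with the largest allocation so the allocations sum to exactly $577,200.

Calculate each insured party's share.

Becker: $97,764 | Haddad: $109,692 | Kowalski: $139,861 | Ibarra: $119,037 | Andrade: $110,846

Profit-interest units total 33; assessed value total 2,943,401.
Combined weights (45% profit-interest units + 55% assessed value): Becker 0.1694; Haddad 0.1900; Kowalski 0.2423; Ibarra 0.2062; Andrade 0.1920.
Pro-rata amounts: Becker 97,764.08; Haddad 109,692.32; Kowalski 139,860.79; Ibarra 119,036.53; Andrade 110,846.28.
At nearest $1: Becker $97,764; Haddad $109,692; Kowalski $139,861; Ibarra $119,037; Andrade $110,846. Sum = $577,200.
Sum already equals the total — no adjustment.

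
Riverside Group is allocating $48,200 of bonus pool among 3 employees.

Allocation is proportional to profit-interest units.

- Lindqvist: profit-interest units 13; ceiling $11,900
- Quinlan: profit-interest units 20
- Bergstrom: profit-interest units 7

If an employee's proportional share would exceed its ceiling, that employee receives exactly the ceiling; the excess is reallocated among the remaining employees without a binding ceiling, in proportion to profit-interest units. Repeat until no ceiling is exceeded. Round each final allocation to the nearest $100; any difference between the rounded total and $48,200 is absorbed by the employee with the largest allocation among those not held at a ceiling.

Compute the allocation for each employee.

Sum of profit-interest units: 40.
Unconstrained shares: Lindqvist 15,665.00; Quinlan 24,100.00; Bergstrom 8,435.00.
Capped: Lindqvist ($11,900); balance $36,300 reallocated over remaining profit-interest units 27.
Redistributed shares: Quinlan 26,888.89 → $26,900; Bergstrom 9,411.11 → $9,400.

Lindqvist: $11,900 | Quinlan: $26,900 | Bergstrom: $9,400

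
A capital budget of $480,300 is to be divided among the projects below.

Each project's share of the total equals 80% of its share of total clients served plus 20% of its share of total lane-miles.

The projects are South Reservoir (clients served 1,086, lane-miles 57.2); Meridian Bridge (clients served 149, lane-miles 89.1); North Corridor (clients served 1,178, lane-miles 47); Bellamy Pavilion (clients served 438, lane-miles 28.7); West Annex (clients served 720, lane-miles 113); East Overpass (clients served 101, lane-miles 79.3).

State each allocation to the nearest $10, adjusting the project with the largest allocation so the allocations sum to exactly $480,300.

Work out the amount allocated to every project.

Clients served total 3,672; lane-miles total 414.3.
Combined weights (80% clients served + 20% lane-miles): South Reservoir 0.2642; Meridian Bridge 0.0755; North Corridor 0.2793; Bellamy Pavilion 0.1093; West Annex 0.2114; East Overpass 0.0603.
Pro-rata amounts: South Reservoir 126,902.06; Meridian Bridge 36,250.25; North Corridor 134,164.00; Bellamy Pavilion 52,486.96; West Annex 101,541.47; East Overpass 28,955.27.
Rounded to nearest $10: South Reservoir $126,900; Meridian Bridge $36,250; North Corridor $134,160; Bellamy Pavilion $52,490; West Annex $101,540; East Overpass $28,960. Sum = $480,300.
No rounding difference to absorb.

South Reservoir: $126,900; Meridian Bridge: $36,250; North Corridor: $134,160; Bellamy Pavilion: $52,490; West Annex: $101,540; East Overpass: $28,960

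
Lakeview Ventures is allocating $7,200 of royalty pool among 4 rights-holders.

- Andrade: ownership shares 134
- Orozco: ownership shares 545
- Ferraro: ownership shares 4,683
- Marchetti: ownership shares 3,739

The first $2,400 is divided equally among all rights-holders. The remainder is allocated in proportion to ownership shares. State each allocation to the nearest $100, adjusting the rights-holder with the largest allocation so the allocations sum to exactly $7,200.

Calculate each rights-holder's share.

Andrade: $700 | Orozco: $900 | Ferraro: $3,000 | Marchetti: $2,600

$2,400 shared equally gives $600 per rights-holder.
Remainder $4,800 by ownership shares (total 9,101): Andrade 70.67 → $100; Orozco 287.44 → $300; Ferraro 2,469.88 → $2,500; Marchetti 1,972.00 → $2,000.
Rounding difference −$100 on remainder applied to Ferraro.
Totals: Andrade $600 + $100 = $700; Orozco $600 + $300 = $900; Ferraro $600 + $2,400 = $3,000; Marchetti $600 + $2,000 = $2,600.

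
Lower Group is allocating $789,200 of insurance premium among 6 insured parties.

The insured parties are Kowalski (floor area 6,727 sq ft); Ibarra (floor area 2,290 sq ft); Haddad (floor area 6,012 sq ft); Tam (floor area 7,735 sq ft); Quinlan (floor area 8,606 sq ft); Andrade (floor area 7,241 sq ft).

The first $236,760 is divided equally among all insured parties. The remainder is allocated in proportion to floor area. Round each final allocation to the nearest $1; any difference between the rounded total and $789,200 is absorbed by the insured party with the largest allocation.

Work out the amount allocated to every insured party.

First tranche $236,760 split equally: $39,460 each.
Remainder $552,440 by floor area (total 38,611): Kowalski 96,248.84 → $96,249; Ibarra 32,764.95 → $32,765; Haddad 86,018.73 → $86,019; Tam 110,671.14 → $110,671; Quinlan 123,133.27 → $123,133; Andrade 103,603.07 → $103,603.
Totals: Kowalski $39,460 + $96,249 = $135,709; Ibarra $39,460 + $32,765 = $72,225; Haddad $39,460 + $86,019 = $125,479; Tam $39,460 + $110,671 = $150,131; Quinlan $39,460 + $123,133 = $162,593; Andrade $39,460 + $103,603 = $143,063.

Kowalski: $135,709 · Ibarra: $72,225 · Haddad: $125,479 · Tam: $150,131 · Quinlan: $162,593 · Andrade: $143,063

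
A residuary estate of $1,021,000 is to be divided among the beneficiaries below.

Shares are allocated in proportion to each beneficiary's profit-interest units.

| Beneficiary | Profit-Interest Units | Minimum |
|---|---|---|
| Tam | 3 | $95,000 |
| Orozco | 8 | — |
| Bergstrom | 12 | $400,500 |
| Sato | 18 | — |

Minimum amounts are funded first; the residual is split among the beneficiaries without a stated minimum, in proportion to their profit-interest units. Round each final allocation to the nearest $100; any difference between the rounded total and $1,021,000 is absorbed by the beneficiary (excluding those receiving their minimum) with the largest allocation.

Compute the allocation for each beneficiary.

Fund the minimums — Tam $95,000; Bergstrom $400,500. Balance $525,500.
Balance split over remaining profit-interest units 26: Orozco 161,692.31 → $161,700; Sato 363,807.69 → $363,800.

Tam: $95,000; Orozco: $161,700; Bergstrom: $400,500; Sato: $363,800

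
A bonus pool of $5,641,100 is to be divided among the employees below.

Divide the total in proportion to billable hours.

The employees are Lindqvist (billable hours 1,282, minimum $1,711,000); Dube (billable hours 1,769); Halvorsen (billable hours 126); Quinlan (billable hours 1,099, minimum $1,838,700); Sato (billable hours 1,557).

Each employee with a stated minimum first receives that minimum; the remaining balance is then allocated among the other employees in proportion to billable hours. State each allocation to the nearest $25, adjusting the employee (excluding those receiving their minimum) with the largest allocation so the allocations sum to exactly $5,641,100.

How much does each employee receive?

Minimums first: Lindqvist $1,711,000; Quinlan $1,838,700. Balance $2,091,400.
Balance split over remaining billable hours 3,452: Dube 1,071,751.62 → $1,071,750; Halvorsen 76,337.31 → $76,325; Sato 943,311.07 → $943,300.
Rounding difference +$25 applied to Dube → $1,071,775.

Lindqvist: $1,711,000; Dube: $1,071,775; Halvorsen: $76,325; Quinlan: $1,838,700; Sato: $943,300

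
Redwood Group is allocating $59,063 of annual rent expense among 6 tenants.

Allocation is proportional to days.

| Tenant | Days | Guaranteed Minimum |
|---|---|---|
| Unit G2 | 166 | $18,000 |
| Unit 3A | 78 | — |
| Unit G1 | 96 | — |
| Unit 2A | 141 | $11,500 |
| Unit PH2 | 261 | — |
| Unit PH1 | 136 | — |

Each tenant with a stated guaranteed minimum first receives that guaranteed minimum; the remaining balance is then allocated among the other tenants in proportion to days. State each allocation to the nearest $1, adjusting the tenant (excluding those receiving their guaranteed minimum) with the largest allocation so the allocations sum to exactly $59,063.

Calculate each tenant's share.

Unit G2: $18,000 · Unit 3A: $4,038 · Unit G1: $4,970 · Unit 2A: $11,500 · Unit PH2: $13,514 · Unit PH1: $7,041

Minimums first: Unit G2 $18,000; Unit 2A $11,500. Balance $29,563.
Balance split over remaining days 571: Unit 3A 4,038.38 → $4,038; Unit G1 4,970.31 → $4,970; Unit PH2 13,513.04 → $13,513; Unit PH1 7,041.27 → $7,041.
Rounding difference +$1 applied to Unit PH2 → $13,514.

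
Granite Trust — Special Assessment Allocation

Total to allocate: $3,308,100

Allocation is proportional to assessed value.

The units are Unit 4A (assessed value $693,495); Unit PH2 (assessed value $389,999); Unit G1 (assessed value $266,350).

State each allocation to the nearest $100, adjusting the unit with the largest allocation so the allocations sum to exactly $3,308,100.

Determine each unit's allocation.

Unit 4A: $1,699,500 | Unit PH2: $955,800 | Unit G1: $652,800

Total assessed value = 1,349,844.
Unrounded shares: Unit 4A 693,495/1,349,844 × $3,308,100 = 1,699,567.36; Unit PH2 389,999/1,349,844 × $3,308,100 = 955,781.33; Unit G1 266,350/1,349,844 × $3,308,100 = 652,751.31.
At nearest $100: Unit 4A $1,699,600; Unit PH2 $955,800; Unit G1 $652,800. Sum = $3,308,200.
Difference $3,308,100 − $3,308,200 = −$100 applied to largest allocation (Unit 4A): Unit 4A becomes $1,699,500.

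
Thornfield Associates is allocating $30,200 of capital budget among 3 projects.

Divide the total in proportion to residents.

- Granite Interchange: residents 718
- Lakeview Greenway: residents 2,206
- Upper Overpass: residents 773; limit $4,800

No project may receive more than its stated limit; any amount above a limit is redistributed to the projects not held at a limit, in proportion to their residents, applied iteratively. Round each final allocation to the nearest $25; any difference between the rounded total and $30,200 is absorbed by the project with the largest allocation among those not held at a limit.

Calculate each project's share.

Combined residents = 3,697.
Proportional shares (ignoring caps): Granite Interchange 5,865.19; Lakeview Greenway 18,020.34; Upper Overpass 6,314.47.
Capped: Upper Overpass ($4,800); balance $25,400 reallocated over remaining residents 2,924.
Shares after redistribution: Granite Interchange 6,237.07 → $6,225; Lakeview Greenway 19,162.93 → $19,175.

Granite Interchange: $6,225 | Lakeview Greenway: $19,175 | Upper Overpass: $4,800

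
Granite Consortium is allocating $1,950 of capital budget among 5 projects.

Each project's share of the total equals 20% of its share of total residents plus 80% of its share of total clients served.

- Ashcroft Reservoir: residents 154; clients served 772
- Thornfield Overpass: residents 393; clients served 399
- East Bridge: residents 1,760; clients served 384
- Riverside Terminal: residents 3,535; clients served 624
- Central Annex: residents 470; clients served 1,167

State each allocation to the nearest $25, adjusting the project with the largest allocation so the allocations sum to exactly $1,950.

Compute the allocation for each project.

Residents total 6,312; clients served total 3,346.
Composite weights (20% residents + 80% clients served): Ashcroft Reservoir 0.1895; Thornfield Overpass 0.1078; East Bridge 0.1476; Riverside Terminal 0.2612; Central Annex 0.2939.
Pro-rata amounts: Ashcroft Reservoir 369.44; Thornfield Overpass 210.31; East Bridge 287.78; Riverside Terminal 509.34; Central Annex 573.13.
Rounded to nearest $25: Ashcroft Reservoir $375; Thornfield Overpass $200; East Bridge $300; Riverside Terminal $500; Central Annex $575. Sum = $1,950.
No rounding difference to absorb.

Ashcroft Reservoir: $375 | Thornfield Overpass: $200 | East Bridge: $300 | Riverside Terminal: $500 | Central Annex: $575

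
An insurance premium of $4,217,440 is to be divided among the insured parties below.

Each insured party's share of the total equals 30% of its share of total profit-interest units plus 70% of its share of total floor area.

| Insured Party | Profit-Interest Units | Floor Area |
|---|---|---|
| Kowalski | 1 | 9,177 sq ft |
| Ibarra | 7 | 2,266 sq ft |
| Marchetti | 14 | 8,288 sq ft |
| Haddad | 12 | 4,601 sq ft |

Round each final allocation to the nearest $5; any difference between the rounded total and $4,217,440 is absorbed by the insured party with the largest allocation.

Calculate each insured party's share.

Kowalski: $1,150,660 · Ibarra: $535,425 · Marchetti: $1,526,560 · Haddad: $1,004,795

Totals — profit-interest units 34, floor area 24,332.
Composite weights (30% profit-interest units + 70% floor area): Kowalski 0.2728; Ibarra 0.1270; Marchetti 0.3620; Haddad 0.2382.
Proportional shares: Kowalski 1,150,660.54; Ibarra 535,423.32; Marchetti 1,526,563.12; Haddad 1,004,793.02.
At nearest $5: Kowalski $1,150,660; Ibarra $535,425; Marchetti $1,526,565; Haddad $1,004,795. Sum = $4,217,445.
Difference $4,217,440 − $4,217,445 = −$5 applied to largest allocation (Marchetti): Marchetti becomes $1,526,560.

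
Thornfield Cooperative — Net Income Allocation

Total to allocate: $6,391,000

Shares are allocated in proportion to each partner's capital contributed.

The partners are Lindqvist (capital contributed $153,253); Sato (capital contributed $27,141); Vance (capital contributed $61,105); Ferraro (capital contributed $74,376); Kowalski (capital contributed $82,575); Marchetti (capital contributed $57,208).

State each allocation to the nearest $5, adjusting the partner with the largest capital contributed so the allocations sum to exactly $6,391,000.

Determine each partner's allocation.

Sum of capital contributed: 455,658.
Unrounded shares: Lindqvist 153,253/455,658 × $6,391,000 = 2,149,506.70; Sato 27,141/455,658 × $6,391,000 = 380,676.15; Vance 61,105/455,658 × $6,391,000 = 857,050.80; Ferraro 74,376/455,658 × $6,391,000 = 1,043,188.13; Kowalski 82,575/455,658 × $6,391,000 = 1,158,186.24; Marchetti 57,208/455,658 × $6,391,000 = 802,391.99.
Rounded to nearest $5: Lindqvist $2,149,505; Sato $380,675; Vance $857,050; Ferraro $1,043,190; Kowalski $1,158,185; Marchetti $802,390. Sum = $6,390,995.
Difference $6,391,000 − $6,390,995 = +$5 applied to largest capital contributed (Lindqvist): Lindqvist becomes $2,149,510.

Lindqvist: $2,149,510 · Sato: $380,675 · Vance: $857,050 · Ferraro: $1,043,190 · Kowalski: $1,158,185 · Marchetti: $802,390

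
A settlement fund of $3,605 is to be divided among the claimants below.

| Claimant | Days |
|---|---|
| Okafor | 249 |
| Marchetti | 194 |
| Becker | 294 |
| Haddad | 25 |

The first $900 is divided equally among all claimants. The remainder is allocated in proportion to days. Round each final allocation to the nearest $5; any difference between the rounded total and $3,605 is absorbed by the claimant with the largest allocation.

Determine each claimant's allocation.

Okafor: $1,110; Marchetti: $915; Becker: $1,265; Haddad: $315

First tranche $900 split equally: $225 each.
Remainder $2,705 by days (total 762): Okafor 883.92 → $885; Marchetti 688.67 → $690; Becker 1,043.66 → $1,045; Haddad 88.75 → $90.
Rounding difference −$5 on remainder applied to Becker.
Totals: Okafor $225 + $885 = $1,110; Marchetti $225 + $690 = $915; Becker $225 + $1,040 = $1,265; Haddad $225 + $90 = $315.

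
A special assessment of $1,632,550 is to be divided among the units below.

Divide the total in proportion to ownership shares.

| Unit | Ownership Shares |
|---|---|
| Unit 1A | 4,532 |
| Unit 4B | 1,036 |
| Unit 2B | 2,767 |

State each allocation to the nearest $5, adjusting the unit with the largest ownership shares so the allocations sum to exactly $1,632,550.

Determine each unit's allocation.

Unit 1A: $887,665; Unit 4B: $202,920; Unit 2B: $541,965

Total ownership shares = 8,335.
Raw shares: Unit 1A 4,532/8,335 × $1,632,550 = 887,668.46; Unit 4B 1,036/8,335 × $1,632,550 = 202,918.03; Unit 2B 2,767/8,335 × $1,632,550 = 541,963.51.
After rounding ($5): Unit 1A $887,670; Unit 4B $202,920; Unit 2B $541,965. Sum = $1,632,555.
Difference $1,632,550 − $1,632,555 = −$5 applied to largest ownership shares (Unit 1A): Unit 1A becomes $887,665.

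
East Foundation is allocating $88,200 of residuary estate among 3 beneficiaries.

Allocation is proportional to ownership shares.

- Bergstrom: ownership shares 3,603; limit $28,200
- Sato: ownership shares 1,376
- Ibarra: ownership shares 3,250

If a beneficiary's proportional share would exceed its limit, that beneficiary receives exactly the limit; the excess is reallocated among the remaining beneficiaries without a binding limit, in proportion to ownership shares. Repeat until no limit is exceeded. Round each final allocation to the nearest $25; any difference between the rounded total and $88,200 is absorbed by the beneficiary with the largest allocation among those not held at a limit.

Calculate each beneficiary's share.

Bergstrom: $28,200 · Sato: $17,850 · Ibarra: $42,150

Ownership shares total: 8,229.
Pro-rata shares before constraints: Bergstrom 38,617.64; Sato 14,748.23; Ibarra 34,834.12.
Held at cap: Bergstrom ($28,200); remaining pool $60,000 reallocated over remaining ownership shares 4,626.
Redistributed shares: Sato 17,846.95 → $17,850; Ibarra 42,153.05 → $42,150.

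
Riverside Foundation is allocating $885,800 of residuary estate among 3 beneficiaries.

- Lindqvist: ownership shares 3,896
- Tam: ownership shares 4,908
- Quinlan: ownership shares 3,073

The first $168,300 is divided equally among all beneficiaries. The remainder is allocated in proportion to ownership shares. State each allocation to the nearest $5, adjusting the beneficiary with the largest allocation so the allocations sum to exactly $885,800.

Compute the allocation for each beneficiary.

Lindqvist: $291,460 | Tam: $352,595 | Quinlan: $241,745

$168,300 shared equally gives $56,100 per beneficiary.
Remainder $717,500 by ownership shares (total 11,877): Lindqvist 235,360.78 → $235,360; Tam 296,496.59 → $296,495; Quinlan 185,642.63 → $185,645.
Totals: Lindqvist $56,100 + $235,360 = $291,460; Tam $56,100 + $296,495 = $352,595; Quinlan $56,100 + $185,645 = $241,745.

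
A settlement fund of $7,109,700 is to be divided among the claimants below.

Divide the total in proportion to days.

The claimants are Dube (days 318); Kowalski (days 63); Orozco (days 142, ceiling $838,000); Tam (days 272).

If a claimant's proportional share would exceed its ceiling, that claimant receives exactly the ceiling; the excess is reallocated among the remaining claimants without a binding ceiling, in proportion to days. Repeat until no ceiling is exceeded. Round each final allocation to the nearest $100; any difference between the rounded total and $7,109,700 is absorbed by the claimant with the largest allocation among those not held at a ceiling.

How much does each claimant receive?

Sum of days: 795.
Proportional shares (ignoring caps): Dube 2,843,880.00; Kowalski 563,410.19; Orozco 1,269,908.68; Tam 2,432,501.13.
Capped: Orozco ($838,000); residual $6,271,700 reallocated over remaining days 653.
Shares after redistribution: Dube 3,054,212.25 → $3,054,200; Kowalski 605,079.79 → $605,100; Tam 2,612,407.96 → $2,612,400.

Dube: $3,054,200; Kowalski: $605,100; Orozco: $838,000; Tam: $2,612,400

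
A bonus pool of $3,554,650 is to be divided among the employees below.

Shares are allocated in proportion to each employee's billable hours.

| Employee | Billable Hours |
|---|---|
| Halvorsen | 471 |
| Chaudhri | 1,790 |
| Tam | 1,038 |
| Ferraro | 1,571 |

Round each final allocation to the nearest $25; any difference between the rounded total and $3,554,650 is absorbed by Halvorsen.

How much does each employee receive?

Total billable hours = 4,870.
Pro-rata amounts: Halvorsen 471/4,870 × $3,554,650 = 343,786.48; Chaudhri 1,790/4,870 × $3,554,650 = 1,306,534.60; Tam 1,038/4,870 × $3,554,650 = 757,644.09; Ferraro 1,571/4,870 × $3,554,650 = 1,146,684.84.
Rounded to nearest $25: Halvorsen $343,775; Chaudhri $1,306,525; Tam $757,650; Ferraro $1,146,675. Sum = $3,554,625.
Difference $3,554,650 − $3,554,625 = +$25 applied to Halvorsen: Halvorsen becomes $343,800.

Halvorsen: $343,800 · Chaudhri: $1,306,525 · Tam: $757,650 · Ferraro: $1,146,675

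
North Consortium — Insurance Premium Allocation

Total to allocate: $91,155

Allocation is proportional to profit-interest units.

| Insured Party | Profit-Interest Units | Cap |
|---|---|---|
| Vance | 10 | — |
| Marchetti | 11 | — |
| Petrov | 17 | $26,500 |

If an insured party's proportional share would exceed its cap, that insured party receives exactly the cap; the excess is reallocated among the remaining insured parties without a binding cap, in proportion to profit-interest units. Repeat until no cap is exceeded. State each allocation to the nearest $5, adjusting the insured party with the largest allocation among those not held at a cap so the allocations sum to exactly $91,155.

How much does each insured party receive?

Total profit-interest units = 38.
Unconstrained shares: Vance 23,988.16; Marchetti 26,386.97; Petrov 40,779.87.
Capped: Petrov ($26,500); balance $64,655 reallocated over remaining profit-interest units 21.
Remaining shares: Vance 30,788.10 → $30,790; Marchetti 33,866.90 → $33,865.

Vance: $30,790 · Marchetti: $33,865 · Petrov: $26,500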